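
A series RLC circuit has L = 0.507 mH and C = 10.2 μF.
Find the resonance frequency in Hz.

Step 1 — Resonance condition Im(Z)=0 gives ω₀ = 1/√(LC).
Step 2 — ω₀ = 1/√(0.000507·1.02e-05) = 1.391e+04 rad/s.
Step 3 — f₀ = ω₀/(2π) = 2213 Hz.

f₀ = 2213 Hz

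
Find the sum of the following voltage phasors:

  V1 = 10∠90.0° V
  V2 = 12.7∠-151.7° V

Step 1 — Convert each phasor to rectangular form:
  V1 = 10·(cos(90.0°) + j·sin(90.0°)) = 0 + j10 V
  V2 = 12.7·(cos(-151.7°) + j·sin(-151.7°)) = -11.18 - j6.021 V
Step 2 — Sum components: V_total = -11.18 + j3.979 V.
Step 3 — Convert to polar: |V_total| = 11.87 V, ∠V_total = 160.4°.

V_total = 11.87∠160.4° V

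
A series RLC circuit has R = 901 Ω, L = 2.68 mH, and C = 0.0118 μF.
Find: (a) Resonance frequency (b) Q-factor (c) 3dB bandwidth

Step 1 — Resonance condition Im(Z)=0 gives ω₀ = 1/√(LC).
Step 2 — ω₀ = 1/√(0.00268·1.18e-08) = 1.778e+05 rad/s.
Step 3 — f₀ = ω₀/(2π) = 2.83e+04 Hz.
Step 4 — Series Q: Q = ω₀L/R = 1.778e+05·0.00268/901 = 0.5289.
Step 5 — 3dB bandwidth: Δω = ω₀/Q = 3.362e+05 rad/s; BW = Δω/(2π) = 5.351e+04 Hz.

(a) f₀ = 2.83e+04 Hz  (b) Q = 0.5289  (c) BW = 5.351e+04 Hz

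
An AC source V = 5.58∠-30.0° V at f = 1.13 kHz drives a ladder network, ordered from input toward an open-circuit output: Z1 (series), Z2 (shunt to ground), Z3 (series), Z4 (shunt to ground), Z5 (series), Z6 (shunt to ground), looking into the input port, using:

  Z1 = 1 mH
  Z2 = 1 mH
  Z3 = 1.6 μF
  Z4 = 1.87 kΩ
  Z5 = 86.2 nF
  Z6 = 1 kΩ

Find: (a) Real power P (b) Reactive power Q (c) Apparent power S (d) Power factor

Step 1 — Angular frequency: ω = 2π·f = 2π·1130 = 7100 rad/s.
Step 2 — Component impedances:
  Z1: Z = jωL = j·7100·0.001 = 0 + j7.1 Ω
  Z2: Z = jωL = j·7100·0.001 = 0 + j7.1 Ω
  Z3: Z = 1/(jωC) = -j/(ω·C) = 0 - j88.03 Ω
  Z4: Z = R = 1870 Ω
  Z5: Z = 1/(jωC) = -j/(ω·C) = 0 - j1634 Ω
  Z6: Z = R = 1000 Ω
Step 3 — Ladder network (open output): work backward from the far end, alternating series and parallel combinations. Z_in = 0.03776 + j14.22 Ω = 14.22∠89.8° Ω.
Step 4 — Source phasor: V = 5.58∠-30.0° V = 4.832 - j2.79 V.
Step 5 — Current: I = V / Z = -0.1952 - j0.3403 A = 0.3923∠-119.8° A.
Step 6 — Complex power: S = V·I* = 0.005811 + j2.189 VA.
Step 7 — Real power: P = Re(S) = 0.005811 W.
Step 8 — Reactive power: Q = Im(S) = 2.189 VAR.
Step 9 — Apparent power: |S| = 2.189 VA.
Step 10 — Power factor: PF = P/|S| = 0.002655 (lagging).

(a) P = 0.005811 W  (b) Q = 2.189 VAR  (c) S = 2.189 VA  (d) PF = 0.002655 (lagging)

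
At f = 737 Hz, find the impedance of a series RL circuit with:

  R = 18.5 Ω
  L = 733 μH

Step 1 — Angular frequency: ω = 2π·f = 2π·737 = 4631 rad/s.
Step 2 — Component impedances:
  R: Z = R = 18.5 Ω
  L: Z = jωL = j·4631·0.000733 = 0 + j3.394 Ω
Step 3 — Series combination: Z_total = R + L = 18.5 + j3.394 Ω = 18.81∠10.4° Ω.

Z = 18.5 + j3.394 Ω = 18.81∠10.4° Ω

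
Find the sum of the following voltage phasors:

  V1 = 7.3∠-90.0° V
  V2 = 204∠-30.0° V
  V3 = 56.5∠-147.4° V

Step 1 — Convert each phasor to rectangular form:
  V1 = 7.3·(cos(-90.0°) + j·sin(-90.0°)) = 0 - j7.3 V
  V2 = 204·(cos(-30.0°) + j·sin(-30.0°)) = 176.7 - j102 V
  V3 = 56.5·(cos(-147.4°) + j·sin(-147.4°)) = -47.6 - j30.44 V
Step 2 — Sum components: V_total = 129.1 - j139.7 V.
Step 3 — Convert to polar: |V_total| = 190.2 V, ∠V_total = -47.3°.

V_total = 190.2∠-47.3° V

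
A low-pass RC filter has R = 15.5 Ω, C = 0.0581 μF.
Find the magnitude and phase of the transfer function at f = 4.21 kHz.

Step 1 — Angular frequency: ω = 2π·4210 = 2.645e+04 rad/s.
Step 2 — Transfer function: H(jω) = 1/(1 + jωRC).
Step 3 — Denominator: 1 + jωRC = 1 + j·2.645e+04·15.5·5.81e-08 = 1 + j0.02382.
Step 4 — H = 0.9994 - j0.02381.
Step 5 — Magnitude: |H| = 0.9997 (-0.0 dB); phase: φ = -1.4°.

|H| = 0.9997 (-0.0 dB), φ = -1.4°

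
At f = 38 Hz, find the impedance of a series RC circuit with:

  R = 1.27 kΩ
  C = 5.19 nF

Step 1 — Angular frequency: ω = 2π·f = 2π·38 = 238.8 rad/s.
Step 2 — Component impedances:
  R: Z = R = 1270 Ω
  C: Z = 1/(jωC) = -j/(ω·C) = 0 - j8.07e+05 Ω
Step 3 — Series combination: Z_total = R + C = 1270 - j8.07e+05 Ω = 8.07e+05∠-89.9° Ω.

Z = 1270 - j8.07e+05 Ω = 8.07e+05∠-89.9° Ω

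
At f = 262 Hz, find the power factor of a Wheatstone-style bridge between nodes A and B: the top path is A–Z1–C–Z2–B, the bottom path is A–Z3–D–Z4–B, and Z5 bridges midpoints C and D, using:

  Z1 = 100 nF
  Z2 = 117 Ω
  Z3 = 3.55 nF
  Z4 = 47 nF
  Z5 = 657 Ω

Step 1 — Angular frequency: ω = 2π·f = 2π·262 = 1646 rad/s.
Step 2 — Component impedances:
  Z1: Z = 1/(jωC) = -j/(ω·C) = 0 - j6075 Ω
  Z2: Z = R = 117 Ω
  Z3: Z = 1/(jωC) = -j/(ω·C) = 0 - j1.711e+05 Ω
  Z4: Z = 1/(jωC) = -j/(ω·C) = 0 - j1.292e+04 Ω
  Z5: Z = R = 657 Ω
Step 3 — Bridge requires nodal analysis (the Z5 bridge couples midpoints C and D, so the two paths cannot be reduced to a simple series/parallel combination). Setting node B to ground and injecting 1 A at node A, the 3-node admittance system at A, C, D solves to V_A = Z_AB = 117.7 - j5868 Ω = 5869∠-88.9° Ω.
Step 4 — Power factor: PF = cos(φ) = Re(Z)/|Z| = 117.7/5869 = 0.02005.
Step 5 — Type: Im(Z) = -5868 ⇒ leading (phase φ = -88.9°).

PF = 0.02005 (leading, φ = -88.9°)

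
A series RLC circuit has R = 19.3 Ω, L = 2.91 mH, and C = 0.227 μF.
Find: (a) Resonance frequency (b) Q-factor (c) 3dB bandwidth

Step 1 — Resonance condition Im(Z)=0 gives ω₀ = 1/√(LC).
Step 2 — ω₀ = 1/√(0.00291·2.27e-07) = 3.891e+04 rad/s.
Step 3 — f₀ = ω₀/(2π) = 6192 Hz.
Step 4 — Series Q: Q = ω₀L/R = 3.891e+04·0.00291/19.3 = 5.866.
Step 5 — 3dB bandwidth: Δω = ω₀/Q = 6632 rad/s; BW = Δω/(2π) = 1056 Hz.

(a) f₀ = 6192 Hz  (b) Q = 5.866  (c) BW = 1056 Hz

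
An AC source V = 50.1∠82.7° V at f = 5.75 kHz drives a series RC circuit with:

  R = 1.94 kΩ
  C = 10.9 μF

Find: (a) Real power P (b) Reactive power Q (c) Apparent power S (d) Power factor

Step 1 — Angular frequency: ω = 2π·f = 2π·5750 = 3.613e+04 rad/s.
Step 2 — Component impedances:
  R: Z = R = 1940 Ω
  C: Z = 1/(jωC) = -j/(ω·C) = 0 - j2.539 Ω
Step 3 — Series combination: Z_total = R + C = 1940 - j2.539 Ω = 1940∠-0.1° Ω.
Step 4 — Source phasor: V = 50.1∠82.7° V = 6.366 + j49.69 V.
Step 5 — Current: I = V / Z = 0.003248 + j0.02562 A = 0.02582∠82.8° A.
Step 6 — Complex power: S = V·I* = 1.294 - j0.001694 VA.
Step 7 — Real power: P = Re(S) = 1.294 W.
Step 8 — Reactive power: Q = Im(S) = -0.001694 VAR.
Step 9 — Apparent power: |S| = 1.294 VA.
Step 10 — Power factor: PF = P/|S| = 1 (leading).

(a) P = 1.294 W  (b) Q = -0.001694 VAR  (c) S = 1.294 VA  (d) PF = 1 (leading)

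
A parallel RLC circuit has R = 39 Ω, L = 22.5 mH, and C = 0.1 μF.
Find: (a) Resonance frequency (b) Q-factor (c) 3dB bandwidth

Step 1 — Resonance: ω₀ = 1/√(LC) = 1/√(0.0225·1e-07) = 2.108e+04 rad/s.
Step 2 — f₀ = ω₀/(2π) = 3355 Hz.
Step 3 — Parallel Q: Q = R/(ω₀L) = 39/(2.108e+04·0.0225) = 0.08222.
Step 4 — Bandwidth: Δω = ω₀/Q = 2.564e+05 rad/s; BW = Δω/(2π) = 4.081e+04 Hz.

(a) f₀ = 3355 Hz  (b) Q = 0.08222  (c) BW = 4.081e+04 Hz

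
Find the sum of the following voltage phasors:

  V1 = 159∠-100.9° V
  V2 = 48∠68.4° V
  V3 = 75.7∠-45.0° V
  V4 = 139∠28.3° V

Step 1 — Convert each phasor to rectangular form:
  V1 = 159·(cos(-100.9°) + j·sin(-100.9°)) = -30.07 - j156.1 V
  V2 = 48·(cos(68.4°) + j·sin(68.4°)) = 17.67 + j44.63 V
  V3 = 75.7·(cos(-45.0°) + j·sin(-45.0°)) = 53.53 - j53.53 V
  V4 = 139·(cos(28.3°) + j·sin(28.3°)) = 122.4 + j65.9 V
Step 2 — Sum components: V_total = 163.5 - j99.13 V.
Step 3 — Convert to polar: |V_total| = 191.2 V, ∠V_total = -31.2°.

V_total = 191.2∠-31.2° V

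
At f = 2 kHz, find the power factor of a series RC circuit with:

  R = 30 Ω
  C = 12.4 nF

Step 1 — Angular frequency: ω = 2π·f = 2π·2000 = 1.257e+04 rad/s.
Step 2 — Component impedances:
  R: Z = R = 30 Ω
  C: Z = 1/(jωC) = -j/(ω·C) = 0 - j6418 Ω
Step 3 — Series combination: Z_total = R + C = 30 - j6418 Ω = 6418∠-89.7° Ω.
Step 4 — Power factor: PF = cos(φ) = Re(Z)/|Z| = 30/6417.6 = 0.004675.
Step 5 — Type: Im(Z) = -6418 ⇒ leading (phase φ = -89.7°).

PF = 0.004675 (leading, φ = -89.7°)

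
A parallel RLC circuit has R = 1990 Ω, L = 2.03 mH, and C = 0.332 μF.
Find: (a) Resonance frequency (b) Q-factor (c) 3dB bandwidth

Step 1 — Resonance: ω₀ = 1/√(LC) = 1/√(0.00203·3.32e-07) = 3.852e+04 rad/s.
Step 2 — f₀ = ω₀/(2π) = 6131 Hz.
Step 3 — Parallel Q: Q = R/(ω₀L) = 1990/(3.852e+04·0.00203) = 25.45.
Step 4 — Bandwidth: Δω = ω₀/Q = 1514 rad/s; BW = Δω/(2π) = 240.9 Hz.

(a) f₀ = 6131 Hz  (b) Q = 25.45  (c) BW = 240.9 Hz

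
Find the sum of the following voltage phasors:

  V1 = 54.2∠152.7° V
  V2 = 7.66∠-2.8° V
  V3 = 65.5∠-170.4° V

Step 1 — Convert each phasor to rectangular form:
  V1 = 54.2·(cos(152.7°) + j·sin(152.7°)) = -48.16 + j24.86 V
  V2 = 7.66·(cos(-2.8°) + j·sin(-2.8°)) = 7.651 - j0.3742 V
  V3 = 65.5·(cos(-170.4°) + j·sin(-170.4°)) = -64.58 - j10.92 V
Step 2 — Sum components: V_total = -105.1 + j13.56 V.
Step 3 — Convert to polar: |V_total| = 106 V, ∠V_total = 172.6°.

V_total = 106∠172.6° V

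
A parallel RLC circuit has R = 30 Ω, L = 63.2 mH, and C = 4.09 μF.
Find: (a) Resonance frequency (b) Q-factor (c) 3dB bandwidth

Step 1 — Resonance: ω₀ = 1/√(LC) = 1/√(0.0632·4.09e-06) = 1967 rad/s.
Step 2 — f₀ = ω₀/(2π) = 313 Hz.
Step 3 — Parallel Q: Q = R/(ω₀L) = 30/(1967·0.0632) = 0.2413.
Step 4 — Bandwidth: Δω = ω₀/Q = 8150 rad/s; BW = Δω/(2π) = 1297 Hz.

(a) f₀ = 313 Hz  (b) Q = 0.2413  (c) BW = 1297 Hz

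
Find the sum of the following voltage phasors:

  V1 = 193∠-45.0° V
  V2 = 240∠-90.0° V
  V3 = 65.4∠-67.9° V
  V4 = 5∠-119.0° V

Step 1 — Convert each phasor to rectangular form:
  V1 = 193·(cos(-45.0°) + j·sin(-45.0°)) = 136.5 - j136.5 V
  V2 = 240·(cos(-90.0°) + j·sin(-90.0°)) = 0 - j240 V
  V3 = 65.4·(cos(-67.9°) + j·sin(-67.9°)) = 24.61 - j60.59 V
  V4 = 5·(cos(-119.0°) + j·sin(-119.0°)) = -2.424 - j4.373 V
Step 2 — Sum components: V_total = 158.7 - j441.4 V.
Step 3 — Convert to polar: |V_total| = 469.1 V, ∠V_total = -70.2°.

V_total = 469.1∠-70.2° V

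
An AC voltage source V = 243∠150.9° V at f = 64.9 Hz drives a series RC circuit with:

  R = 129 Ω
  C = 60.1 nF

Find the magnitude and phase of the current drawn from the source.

Step 1 — Angular frequency: ω = 2π·f = 2π·64.9 = 407.8 rad/s.
Step 2 — Component impedances:
  R: Z = R = 129 Ω
  C: Z = 1/(jωC) = -j/(ω·C) = 0 - j4.08e+04 Ω
Step 3 — Series combination: Z_total = R + C = 129 - j4.08e+04 Ω = 4.08e+04∠-89.8° Ω.
Step 4 — Source phasor: V = 243∠150.9° V = -212.3 + j118.2 V.
Step 5 — Ohm's law: I = V / Z_total = (-212.3 + j118.2) / (129 - j4.08e+04) = -0.002913 - j0.005194 A.
Step 6 — Convert to polar: |I| = 0.005955 A, ∠I = -119.3°.

I = 0.005955∠-119.3° A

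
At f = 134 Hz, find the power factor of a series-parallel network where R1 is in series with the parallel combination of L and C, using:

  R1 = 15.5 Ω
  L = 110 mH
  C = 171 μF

Step 1 — Angular frequency: ω = 2π·f = 2π·134 = 841.9 rad/s.
Step 2 — Component impedances:
  R1: Z = R = 15.5 Ω
  L: Z = jωL = j·841.9·0.11 = 0 + j92.61 Ω
  C: Z = 1/(jωC) = -j/(ω·C) = 0 - j6.946 Ω
Step 3 — Parallel branch: L || C = 1/(1/L + 1/C) = 0 - j7.509 Ω.
Step 4 — Series with R1: Z_total = R1 + (L || C) = 15.5 - j7.509 Ω = 17.22∠-25.8° Ω.
Step 5 — Power factor: PF = cos(φ) = Re(Z)/|Z| = 15.5/17.223 = 0.9.
Step 6 — Type: Im(Z) = -7.509 ⇒ leading (phase φ = -25.8°).

PF = 0.9 (leading, φ = -25.8°)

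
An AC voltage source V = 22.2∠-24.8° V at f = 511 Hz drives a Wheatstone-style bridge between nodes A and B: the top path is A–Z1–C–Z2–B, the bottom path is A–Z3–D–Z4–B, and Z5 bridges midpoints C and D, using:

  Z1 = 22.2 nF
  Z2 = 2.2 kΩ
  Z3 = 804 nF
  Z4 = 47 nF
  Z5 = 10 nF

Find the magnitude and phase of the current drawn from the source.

Step 1 — Angular frequency: ω = 2π·f = 2π·511 = 3211 rad/s.
Step 2 — Component impedances:
  Z1: Z = 1/(jωC) = -j/(ω·C) = 0 - j1.403e+04 Ω
  Z2: Z = R = 2200 Ω
  Z3: Z = 1/(jωC) = -j/(ω·C) = 0 - j387.4 Ω
  Z4: Z = 1/(jωC) = -j/(ω·C) = 0 - j6627 Ω
  Z5: Z = 1/(jωC) = -j/(ω·C) = 0 - j3.115e+04 Ω
Step 3 — Bridge requires nodal analysis (the Z5 bridge couples midpoints C and D, so the two paths cannot be reduced to a simple series/parallel combination). Setting node B to ground and injecting 1 A at node A, the 3-node admittance system at A, C, D solves to V_A = Z_AB = 377.9 - j4180 Ω = 4197∠-84.8° Ω.
Step 4 — Source phasor: V = 22.2∠-24.8° V = 20.15 - j9.312 V.
Step 5 — Ohm's law: I = V / Z_total = (20.15 - j9.312) / (377.9 - j4180) = 0.002642 + j0.004583 A.
Step 6 — Convert to polar: |I| = 0.00529 A, ∠I = 60.0°.

I = 0.00529∠60.0° A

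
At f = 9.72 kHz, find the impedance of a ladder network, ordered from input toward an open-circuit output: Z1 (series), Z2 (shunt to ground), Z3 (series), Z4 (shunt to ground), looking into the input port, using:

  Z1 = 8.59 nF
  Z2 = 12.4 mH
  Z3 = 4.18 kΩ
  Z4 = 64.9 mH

Step 1 — Angular frequency: ω = 2π·f = 2π·9720 = 6.107e+04 rad/s.
Step 2 — Component impedances:
  Z1: Z = 1/(jωC) = -j/(ω·C) = 0 - j1906 Ω
  Z2: Z = jωL = j·6.107e+04·0.0124 = 0 + j757.3 Ω
  Z3: Z = R = 4180 Ω
  Z4: Z = jωL = j·6.107e+04·0.0649 = 0 + j3964 Ω
Step 3 — Ladder network (open output): work backward from the far end, alternating series and parallel combinations. Z_in = 60.29 - j1217 Ω = 1218∠-87.2° Ω.

Z = 60.29 - j1217 Ω = 1218∠-87.2° Ω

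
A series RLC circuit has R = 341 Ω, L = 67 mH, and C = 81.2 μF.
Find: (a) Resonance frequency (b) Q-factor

Step 1 — Resonance condition Im(Z)=0 gives ω₀ = 1/√(LC).
Step 2 — ω₀ = 1/√(0.067·8.12e-05) = 428.7 rad/s.
Step 3 — f₀ = ω₀/(2π) = 68.23 Hz.
Step 4 — Series Q: Q = ω₀L/R = 428.7·0.067/341 = 0.08424.

(a) f₀ = 68.23 Hz  (b) Q = 0.08424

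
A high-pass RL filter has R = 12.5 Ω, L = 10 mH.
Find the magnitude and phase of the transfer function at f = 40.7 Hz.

Step 1 — Angular frequency: ω = 2π·40.7 = 255.7 rad/s.
Step 2 — Transfer function: H(jω) = jωL/(R + jωL).
Step 3 — Numerator jωL = j·2.557; denominator R + jωL = 12.5 + j2.557.
Step 4 — H = 0.04017 + j0.1964.
Step 5 — Magnitude: |H| = 0.2004 (-14.0 dB); phase: φ = 78.4°.

|H| = 0.2004 (-14.0 dB), φ = 78.4°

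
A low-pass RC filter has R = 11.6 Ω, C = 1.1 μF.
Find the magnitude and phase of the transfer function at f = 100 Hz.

Step 1 — Angular frequency: ω = 2π·100 = 628.3 rad/s.
Step 2 — Transfer function: H(jω) = 1/(1 + jωRC).
Step 3 — Denominator: 1 + jωRC = 1 + j·628.3·11.6·1.1e-06 = 1 + j0.008017.
Step 4 — H = 0.9999 - j0.008017.
Step 5 — Magnitude: |H| = 1 (-0.0 dB); phase: φ = -0.5°.

|H| = 1 (-0.0 dB), φ = -0.5°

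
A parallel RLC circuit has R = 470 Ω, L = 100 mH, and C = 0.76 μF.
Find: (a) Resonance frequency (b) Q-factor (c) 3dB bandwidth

Step 1 — Resonance: ω₀ = 1/√(LC) = 1/√(0.1·7.6e-07) = 3627 rad/s.
Step 2 — f₀ = ω₀/(2π) = 577.3 Hz.
Step 3 — Parallel Q: Q = R/(ω₀L) = 470/(3627·0.1) = 1.296.
Step 4 — Bandwidth: Δω = ω₀/Q = 2800 rad/s; BW = Δω/(2π) = 445.6 Hz.

(a) f₀ = 577.3 Hz  (b) Q = 1.296  (c) BW = 445.6 Hz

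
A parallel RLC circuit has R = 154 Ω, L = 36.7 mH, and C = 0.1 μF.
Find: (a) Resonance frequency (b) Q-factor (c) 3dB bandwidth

Step 1 — Resonance: ω₀ = 1/√(LC) = 1/√(0.0367·1e-07) = 1.651e+04 rad/s.
Step 2 — f₀ = ω₀/(2π) = 2627 Hz.
Step 3 — Parallel Q: Q = R/(ω₀L) = 154/(1.651e+04·0.0367) = 0.2542.
Step 4 — Bandwidth: Δω = ω₀/Q = 6.494e+04 rad/s; BW = Δω/(2π) = 1.033e+04 Hz.

(a) f₀ = 2627 Hz  (b) Q = 0.2542  (c) BW = 1.033e+04 Hz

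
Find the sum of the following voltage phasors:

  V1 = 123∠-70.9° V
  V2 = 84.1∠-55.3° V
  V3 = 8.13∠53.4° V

Step 1 — Convert each phasor to rectangular form:
  V1 = 123·(cos(-70.9°) + j·sin(-70.9°)) = 40.25 - j116.2 V
  V2 = 84.1·(cos(-55.3°) + j·sin(-55.3°)) = 47.88 - j69.14 V
  V3 = 8.13·(cos(53.4°) + j·sin(53.4°)) = 4.847 + j6.527 V
Step 2 — Sum components: V_total = 92.97 - j178.8 V.
Step 3 — Convert to polar: |V_total| = 201.6 V, ∠V_total = -62.5°.

V_total = 201.6∠-62.5° V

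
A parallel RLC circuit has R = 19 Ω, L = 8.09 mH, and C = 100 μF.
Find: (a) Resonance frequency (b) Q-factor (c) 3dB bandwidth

Step 1 — Resonance: ω₀ = 1/√(LC) = 1/√(0.00809·0.0001) = 1112 rad/s.
Step 2 — f₀ = ω₀/(2π) = 176.9 Hz.
Step 3 — Parallel Q: Q = R/(ω₀L) = 19/(1112·0.00809) = 2.112.
Step 4 — Bandwidth: Δω = ω₀/Q = 526.3 rad/s; BW = Δω/(2π) = 83.77 Hz.

(a) f₀ = 176.9 Hz  (b) Q = 2.112  (c) BW = 83.77 Hz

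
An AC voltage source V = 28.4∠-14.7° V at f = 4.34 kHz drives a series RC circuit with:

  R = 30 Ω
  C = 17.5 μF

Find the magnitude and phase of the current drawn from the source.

Step 1 — Angular frequency: ω = 2π·f = 2π·4340 = 2.727e+04 rad/s.
Step 2 — Component impedances:
  R: Z = R = 30 Ω
  C: Z = 1/(jωC) = -j/(ω·C) = 0 - j2.096 Ω
Step 3 — Series combination: Z_total = R + C = 30 - j2.096 Ω = 30.07∠-4.0° Ω.
Step 4 — Source phasor: V = 28.4∠-14.7° V = 27.47 - j7.207 V.
Step 5 — Ohm's law: I = V / Z_total = (27.47 - j7.207) / (30 - j2.096) = 0.9279 - j0.1754 A.
Step 6 — Convert to polar: |I| = 0.9444 A, ∠I = -10.7°.

I = 0.9444∠-10.7° A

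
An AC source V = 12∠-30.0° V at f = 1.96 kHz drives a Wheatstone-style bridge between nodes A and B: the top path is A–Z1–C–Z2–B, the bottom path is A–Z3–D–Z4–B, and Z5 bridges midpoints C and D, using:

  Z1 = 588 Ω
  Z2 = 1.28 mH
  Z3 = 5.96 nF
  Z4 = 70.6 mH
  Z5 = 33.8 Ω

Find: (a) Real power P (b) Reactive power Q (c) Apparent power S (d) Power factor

Step 1 — Angular frequency: ω = 2π·f = 2π·1960 = 1.232e+04 rad/s.
Step 2 — Component impedances:
  Z1: Z = R = 588 Ω
  Z2: Z = jωL = j·1.232e+04·0.00128 = 0 + j15.76 Ω
  Z3: Z = 1/(jωC) = -j/(ω·C) = 0 - j1.362e+04 Ω
  Z4: Z = jωL = j·1.232e+04·0.0706 = 0 + j869.4 Ω
  Z5: Z = R = 33.8 Ω
Step 3 — Bridge requires nodal analysis (the Z5 bridge couples midpoints C and D, so the two paths cannot be reduced to a simple series/parallel combination). Setting node B to ground and injecting 1 A at node A, the 3-node admittance system at A, C, D solves to V_A = Z_AB = 586.9 - j9.895 Ω = 586.9∠-1.0° Ω.
Step 4 — Source phasor: V = 12∠-30.0° V = 10.39 - j6 V.
Step 5 — Current: I = V / Z = 0.01788 - j0.009923 A = 0.02045∠-29.0° A.
Step 6 — Complex power: S = V·I* = 0.2453 - j0.004136 VA.
Step 7 — Real power: P = Re(S) = 0.2453 W.
Step 8 — Reactive power: Q = Im(S) = -0.004136 VAR.
Step 9 — Apparent power: |S| = 0.2453 VA.
Step 10 — Power factor: PF = P/|S| = 0.9999 (leading).

(a) P = 0.2453 W  (b) Q = -0.004136 VAR  (c) S = 0.2453 VA  (d) PF = 0.9999 (leading)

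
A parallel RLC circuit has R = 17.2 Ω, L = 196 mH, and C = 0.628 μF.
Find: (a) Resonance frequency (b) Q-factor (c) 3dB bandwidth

Step 1 — Resonance: ω₀ = 1/√(LC) = 1/√(0.196·6.28e-07) = 2850 rad/s.
Step 2 — f₀ = ω₀/(2π) = 453.6 Hz.
Step 3 — Parallel Q: Q = R/(ω₀L) = 17.2/(2850·0.196) = 0.03079.
Step 4 — Bandwidth: Δω = ω₀/Q = 9.258e+04 rad/s; BW = Δω/(2π) = 1.473e+04 Hz.

(a) f₀ = 453.6 Hz  (b) Q = 0.03079  (c) BW = 1.473e+04 Hz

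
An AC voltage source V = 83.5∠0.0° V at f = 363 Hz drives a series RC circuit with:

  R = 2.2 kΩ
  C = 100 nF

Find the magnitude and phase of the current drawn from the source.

Step 1 — Angular frequency: ω = 2π·f = 2π·363 = 2281 rad/s.
Step 2 — Component impedances:
  R: Z = R = 2200 Ω
  C: Z = 1/(jωC) = -j/(ω·C) = 0 - j4384 Ω
Step 3 — Series combination: Z_total = R + C = 2200 - j4384 Ω = 4905∠-63.4° Ω.
Step 4 — Source phasor: V = 83.5∠0.0° V = 83.5 V.
Step 5 — Ohm's law: I = V / Z_total = (83.5) / (2200 - j4384) = 0.007634 + j0.01521 A.
Step 6 — Convert to polar: |I| = 0.01702 A, ∠I = 63.4°.

I = 0.01702∠63.4° A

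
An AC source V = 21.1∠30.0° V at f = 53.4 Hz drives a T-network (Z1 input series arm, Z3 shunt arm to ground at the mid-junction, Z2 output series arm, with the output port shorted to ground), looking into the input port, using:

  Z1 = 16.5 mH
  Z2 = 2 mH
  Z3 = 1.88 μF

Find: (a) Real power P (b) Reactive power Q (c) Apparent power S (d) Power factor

Step 1 — Angular frequency: ω = 2π·f = 2π·53.4 = 335.5 rad/s.
Step 2 — Component impedances:
  Z1: Z = jωL = j·335.5·0.0165 = 0 + j5.536 Ω
  Z2: Z = jωL = j·335.5·0.002 = 0 + j0.671 Ω
  Z3: Z = 1/(jωC) = -j/(ω·C) = 0 - j1585 Ω
Step 3 — With the output port shorted to ground, the output series arm Z2 runs from the junction to ground; the shunt arm Z3 also runs from the junction to ground. They appear in parallel: Z3 || Z2 = 0 + j0.6713 Ω.
Step 4 — Series with input arm Z1: Z_in = Z1 + (Z3 || Z2) = 0 + j6.207 Ω = 6.207∠90.0° Ω.
Step 5 — Source phasor: V = 21.1∠30.0° V = 18.27 + j10.55 V.
Step 6 — Current: I = V / Z = 1.7 - j2.944 A = 3.399∠-60.0° A.
Step 7 — Complex power: S = V·I* = 0 + j71.72 VA.
Step 8 — Real power: P = Re(S) = 0 W.
Step 9 — Reactive power: Q = Im(S) = 71.72 VAR.
Step 10 — Apparent power: |S| = 71.72 VA.
Step 11 — Power factor: PF = P/|S| = 0 (lagging).

(a) P = 0 W  (b) Q = 71.72 VAR  (c) S = 71.72 VA  (d) PF = 0 (lagging)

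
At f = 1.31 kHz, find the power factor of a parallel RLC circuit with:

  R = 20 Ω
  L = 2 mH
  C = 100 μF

Step 1 — Angular frequency: ω = 2π·f = 2π·1310 = 8231 rad/s.
Step 2 — Component impedances:
  R: Z = R = 20 Ω
  L: Z = jωL = j·8231·0.002 = 0 + j16.46 Ω
  C: Z = 1/(jωC) = -j/(ω·C) = 0 - j1.215 Ω
Step 3 — Parallel combination: 1/Z_total = 1/R + 1/L + 1/C; Z_total = 0.08566 - j1.306 Ω = 1.309∠-86.2° Ω.
Step 4 — Power factor: PF = cos(φ) = Re(Z)/|Z| = 0.085663/1.3089 = 0.06545.
Step 5 — Type: Im(Z) = -1.306 ⇒ leading (phase φ = -86.2°).

PF = 0.06545 (leading, φ = -86.2°)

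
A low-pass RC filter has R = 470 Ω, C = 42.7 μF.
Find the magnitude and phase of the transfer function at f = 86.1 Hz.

Step 1 — Angular frequency: ω = 2π·86.1 = 541 rad/s.
Step 2 — Transfer function: H(jω) = 1/(1 + jωRC).
Step 3 — Denominator: 1 + jωRC = 1 + j·541·470·4.27e-05 = 1 + j10.86.
Step 4 — H = 0.008412 - j0.09133.
Step 5 — Magnitude: |H| = 0.09172 (-20.8 dB); phase: φ = -84.7°.

|H| = 0.09172 (-20.8 dB), φ = -84.7°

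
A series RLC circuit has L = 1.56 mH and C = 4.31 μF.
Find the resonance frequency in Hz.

Step 1 — Resonance condition Im(Z)=0 gives ω₀ = 1/√(LC).
Step 2 — ω₀ = 1/√(0.00156·4.31e-06) = 1.22e+04 rad/s.
Step 3 — f₀ = ω₀/(2π) = 1941 Hz.

f₀ = 1941 Hz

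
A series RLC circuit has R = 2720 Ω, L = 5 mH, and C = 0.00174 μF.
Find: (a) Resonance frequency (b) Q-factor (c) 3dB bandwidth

Step 1 — Resonance condition Im(Z)=0 gives ω₀ = 1/√(LC).
Step 2 — ω₀ = 1/√(0.005·1.74e-09) = 3.39e+05 rad/s.
Step 3 — f₀ = ω₀/(2π) = 5.396e+04 Hz.
Step 4 — Series Q: Q = ω₀L/R = 3.39e+05·0.005/2720 = 0.6232.
Step 5 — 3dB bandwidth: Δω = ω₀/Q = 5.44e+05 rad/s; BW = Δω/(2π) = 8.658e+04 Hz.

(a) f₀ = 5.396e+04 Hz  (b) Q = 0.6232  (c) BW = 8.658e+04 Hz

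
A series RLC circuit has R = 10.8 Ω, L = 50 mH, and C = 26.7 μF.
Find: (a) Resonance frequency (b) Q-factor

Step 1 — Resonance condition Im(Z)=0 gives ω₀ = 1/√(LC).
Step 2 — ω₀ = 1/√(0.05·2.67e-05) = 865.5 rad/s.
Step 3 — f₀ = ω₀/(2π) = 137.7 Hz.
Step 4 — Series Q: Q = ω₀L/R = 865.5·0.05/10.8 = 4.007.

(a) f₀ = 137.7 Hz  (b) Q = 4.007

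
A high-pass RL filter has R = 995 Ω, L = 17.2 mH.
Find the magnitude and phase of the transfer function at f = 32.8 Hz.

Step 1 — Angular frequency: ω = 2π·32.8 = 206.1 rad/s.
Step 2 — Transfer function: H(jω) = jωL/(R + jωL).
Step 3 — Numerator jωL = j·3.545; denominator R + jωL = 995 + j3.545.
Step 4 — H = 1.269e-05 + j0.003562.
Step 5 — Magnitude: |H| = 0.003563 (-49.0 dB); phase: φ = 89.8°.

|H| = 0.003563 (-49.0 dB), φ = 89.8°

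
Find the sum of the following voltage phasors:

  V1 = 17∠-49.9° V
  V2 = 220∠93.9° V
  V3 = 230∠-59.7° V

Step 1 — Convert each phasor to rectangular form:
  V1 = 17·(cos(-49.9°) + j·sin(-49.9°)) = 10.95 - j13 V
  V2 = 220·(cos(93.9°) + j·sin(93.9°)) = -14.96 + j219.5 V
  V3 = 230·(cos(-59.7°) + j·sin(-59.7°)) = 116 - j198.6 V
Step 2 — Sum components: V_total = 112 + j7.906 V.
Step 3 — Convert to polar: |V_total| = 112.3 V, ∠V_total = 4.0°.

V_total = 112.3∠4.0° V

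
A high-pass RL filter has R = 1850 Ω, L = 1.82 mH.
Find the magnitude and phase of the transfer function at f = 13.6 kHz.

Step 1 — Angular frequency: ω = 2π·1.36e+04 = 8.545e+04 rad/s.
Step 2 — Transfer function: H(jω) = jωL/(R + jωL).
Step 3 — Numerator jωL = j·155.5; denominator R + jωL = 1850 + j155.5.
Step 4 — H = 0.007017 + j0.08348.
Step 5 — Magnitude: |H| = 0.08377 (-21.5 dB); phase: φ = 85.2°.

|H| = 0.08377 (-21.5 dB), φ = 85.2°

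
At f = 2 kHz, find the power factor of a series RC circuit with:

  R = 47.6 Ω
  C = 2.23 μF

Step 1 — Angular frequency: ω = 2π·f = 2π·2000 = 1.257e+04 rad/s.
Step 2 — Component impedances:
  R: Z = R = 47.6 Ω
  C: Z = 1/(jωC) = -j/(ω·C) = 0 - j35.68 Ω
Step 3 — Series combination: Z_total = R + C = 47.6 - j35.68 Ω = 59.49∠-36.9° Ω.
Step 4 — Power factor: PF = cos(φ) = Re(Z)/|Z| = 47.6/59.49 = 0.8001.
Step 5 — Type: Im(Z) = -35.68 ⇒ leading (phase φ = -36.9°).

PF = 0.8001 (leading, φ = -36.9°)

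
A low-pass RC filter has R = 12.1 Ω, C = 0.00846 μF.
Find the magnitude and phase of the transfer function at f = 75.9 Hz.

Step 1 — Angular frequency: ω = 2π·75.9 = 476.9 rad/s.
Step 2 — Transfer function: H(jω) = 1/(1 + jωRC).
Step 3 — Denominator: 1 + jωRC = 1 + j·476.9·12.1·8.46e-09 = 1 + j4.882e-05.
Step 4 — H = 1 - j4.882e-05.
Step 5 — Magnitude: |H| = 1 (-0.0 dB); phase: φ = -0.0°.

|H| = 1 (-0.0 dB), φ = -0.0°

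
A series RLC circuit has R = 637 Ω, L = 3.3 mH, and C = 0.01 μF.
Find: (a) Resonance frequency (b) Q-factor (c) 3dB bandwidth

Step 1 — Resonance condition Im(Z)=0 gives ω₀ = 1/√(LC).
Step 2 — ω₀ = 1/√(0.0033·1e-08) = 1.741e+05 rad/s.
Step 3 — f₀ = ω₀/(2π) = 2.771e+04 Hz.
Step 4 — Series Q: Q = ω₀L/R = 1.741e+05·0.0033/637 = 0.9018.
Step 5 — 3dB bandwidth: Δω = ω₀/Q = 1.93e+05 rad/s; BW = Δω/(2π) = 3.072e+04 Hz.

(a) f₀ = 2.771e+04 Hz  (b) Q = 0.9018  (c) BW = 3.072e+04 Hz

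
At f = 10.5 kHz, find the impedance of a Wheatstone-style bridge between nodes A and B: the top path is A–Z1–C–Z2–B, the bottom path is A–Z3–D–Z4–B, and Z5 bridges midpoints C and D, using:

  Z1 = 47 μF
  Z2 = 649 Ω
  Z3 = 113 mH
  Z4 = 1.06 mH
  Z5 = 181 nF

Step 1 — Angular frequency: ω = 2π·f = 2π·1.05e+04 = 6.597e+04 rad/s.
Step 2 — Component impedances:
  Z1: Z = 1/(jωC) = -j/(ω·C) = 0 - j0.3225 Ω
  Z2: Z = R = 649 Ω
  Z3: Z = jωL = j·6.597e+04·0.113 = 0 + j7455 Ω
  Z4: Z = jωL = j·6.597e+04·0.00106 = 0 + j69.93 Ω
  Z5: Z = 1/(jωC) = -j/(ω·C) = 0 - j83.74 Ω
Step 3 — Bridge requires nodal analysis (the Z5 bridge couples midpoints C and D, so the two paths cannot be reduced to a simple series/parallel combination). Setting node B to ground and injecting 1 A at node A, the 3-node admittance system at A, C, D solves to V_A = Z_AB = 0.3358 - j15.09 Ω = 15.09∠-88.7° Ω.

Z = 0.3358 - j15.09 Ω = 15.09∠-88.7° Ω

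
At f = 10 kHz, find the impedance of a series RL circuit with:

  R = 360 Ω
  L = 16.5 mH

Step 1 — Angular frequency: ω = 2π·f = 2π·1e+04 = 6.283e+04 rad/s.
Step 2 — Component impedances:
  R: Z = R = 360 Ω
  L: Z = jωL = j·6.283e+04·0.0165 = 0 + j1037 Ω
Step 3 — Series combination: Z_total = R + L = 360 + j1037 Ω = 1097∠70.9° Ω.

Z = 360 + j1037 Ω = 1097∠70.9° Ω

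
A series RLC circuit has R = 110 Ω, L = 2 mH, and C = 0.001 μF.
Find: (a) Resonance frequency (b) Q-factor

Step 1 — Resonance condition Im(Z)=0 gives ω₀ = 1/√(LC).
Step 2 — ω₀ = 1/√(0.002·1e-09) = 7.071e+05 rad/s.
Step 3 — f₀ = ω₀/(2π) = 1.125e+05 Hz.
Step 4 — Series Q: Q = ω₀L/R = 7.071e+05·0.002/110 = 12.86.

(a) f₀ = 1.125e+05 Hz  (b) Q = 12.86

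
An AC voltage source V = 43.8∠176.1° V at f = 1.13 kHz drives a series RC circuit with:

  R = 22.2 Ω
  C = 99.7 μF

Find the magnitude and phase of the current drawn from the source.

Step 1 — Angular frequency: ω = 2π·f = 2π·1130 = 7100 rad/s.
Step 2 — Component impedances:
  R: Z = R = 22.2 Ω
  C: Z = 1/(jωC) = -j/(ω·C) = 0 - j1.413 Ω
Step 3 — Series combination: Z_total = R + C = 22.2 - j1.413 Ω = 22.24∠-3.6° Ω.
Step 4 — Source phasor: V = 43.8∠176.1° V = -43.7 + j2.979 V.
Step 5 — Ohm's law: I = V / Z_total = (-43.7 + j2.979) / (22.2 - j1.413) = -1.969 + j0.008898 A.
Step 6 — Convert to polar: |I| = 1.969 A, ∠I = 179.7°.

I = 1.969∠179.7° A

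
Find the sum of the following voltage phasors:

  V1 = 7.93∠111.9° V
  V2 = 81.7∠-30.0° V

Step 1 — Convert each phasor to rectangular form:
  V1 = 7.93·(cos(111.9°) + j·sin(111.9°)) = -2.958 + j7.358 V
  V2 = 81.7·(cos(-30.0°) + j·sin(-30.0°)) = 70.75 - j40.85 V
Step 2 — Sum components: V_total = 67.8 - j33.49 V.
Step 3 — Convert to polar: |V_total| = 75.62 V, ∠V_total = -26.3°.

V_total = 75.62∠-26.3° V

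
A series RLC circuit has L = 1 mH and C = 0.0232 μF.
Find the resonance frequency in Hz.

Step 1 — Resonance condition Im(Z)=0 gives ω₀ = 1/√(LC).
Step 2 — ω₀ = 1/√(0.001·2.32e-08) = 2.076e+05 rad/s.
Step 3 — f₀ = ω₀/(2π) = 3.304e+04 Hz.

f₀ = 3.304e+04 Hz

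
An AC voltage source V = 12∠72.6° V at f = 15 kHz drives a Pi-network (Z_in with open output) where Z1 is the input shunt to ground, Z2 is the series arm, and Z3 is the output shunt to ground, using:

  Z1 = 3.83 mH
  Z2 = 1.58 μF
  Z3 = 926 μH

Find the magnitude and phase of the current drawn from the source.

Step 1 — Angular frequency: ω = 2π·f = 2π·1.5e+04 = 9.425e+04 rad/s.
Step 2 — Component impedances:
  Z1: Z = jωL = j·9.425e+04·0.00383 = 0 + j361 Ω
  Z2: Z = 1/(jωC) = -j/(ω·C) = 0 - j6.715 Ω
  Z3: Z = jωL = j·9.425e+04·0.000926 = 0 + j87.27 Ω
Step 3 — With open output, the series arm Z2 and the output shunt Z3 appear in series to ground: Z2 + Z3 = 0 + j80.56 Ω.
Step 4 — Parallel with input shunt Z1: Z_in = Z1 || (Z2 + Z3) = 0 + j65.86 Ω = 65.86∠90.0° Ω.
Step 5 — Source phasor: V = 12∠72.6° V = 3.588 + j11.45 V.
Step 6 — Ohm's law: I = V / Z_total = (3.588 + j11.45) / (0 + j65.86) = 0.1739 - j0.05449 A.
Step 7 — Convert to polar: |I| = 0.1822 A, ∠I = -17.4°.

I = 0.1822∠-17.4° A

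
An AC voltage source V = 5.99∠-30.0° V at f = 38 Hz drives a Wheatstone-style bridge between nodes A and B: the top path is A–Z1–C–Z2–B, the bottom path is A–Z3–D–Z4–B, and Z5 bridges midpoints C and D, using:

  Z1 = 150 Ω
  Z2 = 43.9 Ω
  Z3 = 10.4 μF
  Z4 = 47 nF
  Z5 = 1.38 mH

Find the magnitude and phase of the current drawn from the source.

Step 1 — Angular frequency: ω = 2π·f = 2π·38 = 238.8 rad/s.
Step 2 — Component impedances:
  Z1: Z = R = 150 Ω
  Z2: Z = R = 43.9 Ω
  Z3: Z = 1/(jωC) = -j/(ω·C) = 0 - j402.7 Ω
  Z4: Z = 1/(jωC) = -j/(ω·C) = 0 - j8.911e+04 Ω
  Z5: Z = jωL = j·238.8·0.00138 = 0 + j0.3295 Ω
Step 3 — Bridge requires nodal analysis (the Z5 bridge couples midpoints C and D, so the two paths cannot be reduced to a simple series/parallel combination). Setting node B to ground and injecting 1 A at node A, the 3-node admittance system at A, C, D solves to V_A = Z_AB = 175.6 - j49.12 Ω = 182.3∠-15.6° Ω.
Step 4 — Source phasor: V = 5.99∠-30.0° V = 5.187 - j2.995 V.
Step 5 — Ohm's law: I = V / Z_total = (5.187 - j2.995) / (175.6 - j49.12) = 0.03182 - j0.008155 A.
Step 6 — Convert to polar: |I| = 0.03285 A, ∠I = -14.4°.

I = 0.03285∠-14.4° A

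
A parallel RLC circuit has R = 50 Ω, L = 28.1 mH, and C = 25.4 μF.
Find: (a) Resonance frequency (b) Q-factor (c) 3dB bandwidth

Step 1 — Resonance: ω₀ = 1/√(LC) = 1/√(0.0281·2.54e-05) = 1184 rad/s.
Step 2 — f₀ = ω₀/(2π) = 188.4 Hz.
Step 3 — Parallel Q: Q = R/(ω₀L) = 50/(1184·0.0281) = 1.503.
Step 4 — Bandwidth: Δω = ω₀/Q = 787.4 rad/s; BW = Δω/(2π) = 125.3 Hz.

(a) f₀ = 188.4 Hz  (b) Q = 1.503  (c) BW = 125.3 Hz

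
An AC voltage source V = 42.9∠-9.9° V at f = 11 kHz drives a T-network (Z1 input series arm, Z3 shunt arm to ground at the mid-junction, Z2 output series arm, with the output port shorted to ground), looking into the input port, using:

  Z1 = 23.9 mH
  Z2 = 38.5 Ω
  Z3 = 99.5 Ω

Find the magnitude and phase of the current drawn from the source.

Step 1 — Angular frequency: ω = 2π·f = 2π·1.1e+04 = 6.912e+04 rad/s.
Step 2 — Component impedances:
  Z1: Z = jωL = j·6.912e+04·0.0239 = 0 + j1652 Ω
  Z2: Z = R = 38.5 Ω
  Z3: Z = R = 99.5 Ω
Step 3 — With the output port shorted to ground, the output series arm Z2 runs from the junction to ground; the shunt arm Z3 also runs from the junction to ground. They appear in parallel: Z3 || Z2 = 27.76 Ω.
Step 4 — Series with input arm Z1: Z_in = Z1 + (Z3 || Z2) = 27.76 + j1652 Ω = 1652∠89.0° Ω.
Step 5 — Source phasor: V = 42.9∠-9.9° V = 42.26 - j7.376 V.
Step 6 — Ohm's law: I = V / Z_total = (42.26 - j7.376) / (27.76 + j1652) = -0.004034 - j0.02565 A.
Step 7 — Convert to polar: |I| = 0.02597 A, ∠I = -98.9°.

I = 0.02597∠-98.9° A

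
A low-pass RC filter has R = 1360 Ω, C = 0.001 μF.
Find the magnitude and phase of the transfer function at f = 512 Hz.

Step 1 — Angular frequency: ω = 2π·512 = 3217 rad/s.
Step 2 — Transfer function: H(jω) = 1/(1 + jωRC).
Step 3 — Denominator: 1 + jωRC = 1 + j·3217·1360·1e-09 = 1 + j0.004375.
Step 4 — H = 1 - j0.004375.
Step 5 — Magnitude: |H| = 1 (-0.0 dB); phase: φ = -0.3°.

|H| = 1 (-0.0 dB), φ = -0.3°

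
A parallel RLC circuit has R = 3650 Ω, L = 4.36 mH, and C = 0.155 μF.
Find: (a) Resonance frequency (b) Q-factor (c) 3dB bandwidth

Step 1 — Resonance: ω₀ = 1/√(LC) = 1/√(0.00436·1.55e-07) = 3.847e+04 rad/s.
Step 2 — f₀ = ω₀/(2π) = 6122 Hz.
Step 3 — Parallel Q: Q = R/(ω₀L) = 3650/(3.847e+04·0.00436) = 21.76.
Step 4 — Bandwidth: Δω = ω₀/Q = 1768 rad/s; BW = Δω/(2π) = 281.3 Hz.

(a) f₀ = 6122 Hz  (b) Q = 21.76  (c) BW = 281.3 Hz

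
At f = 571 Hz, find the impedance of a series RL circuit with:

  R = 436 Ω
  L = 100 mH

Step 1 — Angular frequency: ω = 2π·f = 2π·571 = 3588 rad/s.
Step 2 — Component impedances:
  R: Z = R = 436 Ω
  L: Z = jωL = j·3588·0.1 = 0 + j358.8 Ω
Step 3 — Series combination: Z_total = R + L = 436 + j358.8 Ω = 564.6∠39.4° Ω.

Z = 436 + j358.8 Ω = 564.6∠39.4° Ω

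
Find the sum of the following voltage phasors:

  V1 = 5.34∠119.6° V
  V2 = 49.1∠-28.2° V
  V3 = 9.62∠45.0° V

Step 1 — Convert each phasor to rectangular form:
  V1 = 5.34·(cos(119.6°) + j·sin(119.6°)) = -2.638 + j4.643 V
  V2 = 49.1·(cos(-28.2°) + j·sin(-28.2°)) = 43.27 - j23.2 V
  V3 = 9.62·(cos(45.0°) + j·sin(45.0°)) = 6.802 + j6.802 V
Step 2 — Sum components: V_total = 47.44 - j11.76 V.
Step 3 — Convert to polar: |V_total| = 48.87 V, ∠V_total = -13.9°.

V_total = 48.87∠-13.9° V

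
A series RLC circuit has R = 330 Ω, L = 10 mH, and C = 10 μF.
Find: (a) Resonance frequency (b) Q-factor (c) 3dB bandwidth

Step 1 — Resonance condition Im(Z)=0 gives ω₀ = 1/√(LC).
Step 2 — ω₀ = 1/√(0.01·1e-05) = 3162 rad/s.
Step 3 — f₀ = ω₀/(2π) = 503.3 Hz.
Step 4 — Series Q: Q = ω₀L/R = 3162·0.01/330 = 0.09583.
Step 5 — 3dB bandwidth: Δω = ω₀/Q = 3.3e+04 rad/s; BW = Δω/(2π) = 5252 Hz.

(a) f₀ = 503.3 Hz  (b) Q = 0.09583  (c) BW = 5252 Hz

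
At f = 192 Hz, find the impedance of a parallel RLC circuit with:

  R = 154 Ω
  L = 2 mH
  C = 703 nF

Step 1 — Angular frequency: ω = 2π·f = 2π·192 = 1206 rad/s.
Step 2 — Component impedances:
  R: Z = R = 154 Ω
  L: Z = jωL = j·1206·0.002 = 0 + j2.413 Ω
  C: Z = 1/(jωC) = -j/(ω·C) = 0 - j1179 Ω
Step 3 — Parallel combination: 1/Z_total = 1/R + 1/L + 1/C; Z_total = 0.03795 + j2.417 Ω = 2.417∠89.1° Ω.

Z = 0.03795 + j2.417 Ω = 2.417∠89.1° Ω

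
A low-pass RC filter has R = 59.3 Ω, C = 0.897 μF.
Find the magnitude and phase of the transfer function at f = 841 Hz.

Step 1 — Angular frequency: ω = 2π·841 = 5284 rad/s.
Step 2 — Transfer function: H(jω) = 1/(1 + jωRC).
Step 3 — Denominator: 1 + jωRC = 1 + j·5284·59.3·8.97e-07 = 1 + j0.2811.
Step 4 — H = 0.9268 - j0.2605.
Step 5 — Magnitude: |H| = 0.9627 (-0.3 dB); phase: φ = -15.7°.

|H| = 0.9627 (-0.3 dB), φ = -15.7°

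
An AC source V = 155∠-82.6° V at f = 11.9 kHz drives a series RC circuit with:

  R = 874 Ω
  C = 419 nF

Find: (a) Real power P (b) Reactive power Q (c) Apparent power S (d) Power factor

Step 1 — Angular frequency: ω = 2π·f = 2π·1.19e+04 = 7.477e+04 rad/s.
Step 2 — Component impedances:
  R: Z = R = 874 Ω
  C: Z = 1/(jωC) = -j/(ω·C) = 0 - j31.92 Ω
Step 3 — Series combination: Z_total = R + C = 874 - j31.92 Ω = 874.6∠-2.1° Ω.
Step 4 — Source phasor: V = 155∠-82.6° V = 19.96 - j153.7 V.
Step 5 — Current: I = V / Z = 0.02923 - j0.1748 A = 0.1772∠-80.5° A.
Step 6 — Complex power: S = V·I* = 27.45 - j1.003 VA.
Step 7 — Real power: P = Re(S) = 27.45 W.
Step 8 — Reactive power: Q = Im(S) = -1.003 VAR.
Step 9 — Apparent power: |S| = 27.47 VA.
Step 10 — Power factor: PF = P/|S| = 0.9993 (leading).

(a) P = 27.45 W  (b) Q = -1.003 VAR  (c) S = 27.47 VA  (d) PF = 0.9993 (leading)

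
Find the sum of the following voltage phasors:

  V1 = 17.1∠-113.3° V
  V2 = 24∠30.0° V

Step 1 — Convert each phasor to rectangular form:
  V1 = 17.1·(cos(-113.3°) + j·sin(-113.3°)) = -6.764 - j15.71 V
  V2 = 24·(cos(30.0°) + j·sin(30.0°)) = 20.78 + j12 V
Step 2 — Sum components: V_total = 14.02 - j3.705 V.
Step 3 — Convert to polar: |V_total| = 14.5 V, ∠V_total = -14.8°.

V_total = 14.5∠-14.8° V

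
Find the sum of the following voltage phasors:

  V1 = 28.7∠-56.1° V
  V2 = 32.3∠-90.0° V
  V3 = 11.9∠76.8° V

Step 1 — Convert each phasor to rectangular form:
  V1 = 28.7·(cos(-56.1°) + j·sin(-56.1°)) = 16.01 - j23.82 V
  V2 = 32.3·(cos(-90.0°) + j·sin(-90.0°)) = 0 - j32.3 V
  V3 = 11.9·(cos(76.8°) + j·sin(76.8°)) = 2.717 + j11.59 V
Step 2 — Sum components: V_total = 18.72 - j44.54 V.
Step 3 — Convert to polar: |V_total| = 48.31 V, ∠V_total = -67.2°.

V_total = 48.31∠-67.2° V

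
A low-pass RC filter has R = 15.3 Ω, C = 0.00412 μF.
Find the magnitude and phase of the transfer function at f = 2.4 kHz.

Step 1 — Angular frequency: ω = 2π·2400 = 1.508e+04 rad/s.
Step 2 — Transfer function: H(jω) = 1/(1 + jωRC).
Step 3 — Denominator: 1 + jωRC = 1 + j·1.508e+04·15.3·4.12e-09 = 1 + j0.0009506.
Step 4 — H = 1 - j0.0009506.
Step 5 — Magnitude: |H| = 1 (-0.0 dB); phase: φ = -0.1°.

|H| = 1 (-0.0 dB), φ = -0.1°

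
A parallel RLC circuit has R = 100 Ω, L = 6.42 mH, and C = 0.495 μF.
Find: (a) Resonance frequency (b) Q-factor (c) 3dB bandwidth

Step 1 — Resonance: ω₀ = 1/√(LC) = 1/√(0.00642·4.95e-07) = 1.774e+04 rad/s.
Step 2 — f₀ = ω₀/(2π) = 2823 Hz.
Step 3 — Parallel Q: Q = R/(ω₀L) = 100/(1.774e+04·0.00642) = 0.8781.
Step 4 — Bandwidth: Δω = ω₀/Q = 2.02e+04 rad/s; BW = Δω/(2π) = 3215 Hz.

(a) f₀ = 2823 Hz  (b) Q = 0.8781  (c) BW = 3215 Hz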